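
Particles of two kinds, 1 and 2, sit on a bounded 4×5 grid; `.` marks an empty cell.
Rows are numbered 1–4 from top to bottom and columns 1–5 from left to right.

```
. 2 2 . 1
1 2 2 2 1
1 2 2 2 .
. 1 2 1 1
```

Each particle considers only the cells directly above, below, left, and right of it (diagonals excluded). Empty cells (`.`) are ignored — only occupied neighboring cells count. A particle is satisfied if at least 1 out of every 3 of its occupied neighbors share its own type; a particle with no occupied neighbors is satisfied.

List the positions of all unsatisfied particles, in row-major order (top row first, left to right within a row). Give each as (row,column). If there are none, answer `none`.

Row 1: (1,2)2 2/2 satisfied · (1,3)2 2/2 satisfied · (1,5)1 1/1 satisfied
Row 2: (2,1)1 1/2 satisfied · (2,2)2 3/4 satisfied · (2,3)2 4/4 satisfied · (2,4)2 2/3 satisfied · (2,5)1 1/2 satisfied
Row 3: (3,1)1 1/2 satisfied · (3,2)2 2/4 satisfied · (3,3)2 4/4 satisfied · (3,4)2 2/3 satisfied
Row 4: (4,2)1 0/2 not · (4,3)2 1/3 satisfied · (4,4)1 1/3 satisfied · (4,5)1 1/1 satisfied

(4,2)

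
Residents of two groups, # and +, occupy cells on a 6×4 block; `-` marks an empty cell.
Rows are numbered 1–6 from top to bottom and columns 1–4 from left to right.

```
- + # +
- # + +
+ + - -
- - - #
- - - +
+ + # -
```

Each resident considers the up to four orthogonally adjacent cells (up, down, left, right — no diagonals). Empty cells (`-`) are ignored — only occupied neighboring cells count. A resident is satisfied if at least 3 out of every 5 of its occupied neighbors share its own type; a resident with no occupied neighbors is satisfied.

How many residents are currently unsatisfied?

10

Row 1: (1,2)+ 0/2 ✗ · (1,3)# 0/3 ✗ · (1,4)+ 1/2 ✗
Row 2: (2,2)# 0/3 ✗ · (2,3)+ 1/3 ✗ · (2,4)+ 2/2 ✓
Row 3: (3,1)+ 1/1 ✓ · (3,2)+ 1/2 ✗
Row 4: (4,4)# 0/1 ✗
Row 5: (5,4)+ 0/1 ✗
Row 6: (6,1)+ 1/1 ✓ · (6,2)+ 1/2 ✗ · (6,3)# 0/1 ✗
Unsatisfied: (1,2), (1,3), (1,4), (2,2), (2,3), (3,2), (4,4), (5,4), (6,2), (6,3) — 10 in total.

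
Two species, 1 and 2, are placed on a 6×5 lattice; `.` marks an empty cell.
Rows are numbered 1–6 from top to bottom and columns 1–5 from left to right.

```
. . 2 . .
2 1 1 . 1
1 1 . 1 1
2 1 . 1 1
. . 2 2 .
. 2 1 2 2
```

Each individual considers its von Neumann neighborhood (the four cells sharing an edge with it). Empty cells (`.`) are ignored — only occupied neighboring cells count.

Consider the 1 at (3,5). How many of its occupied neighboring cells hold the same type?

Occupied neighbors of (3,5): (2,5)=1, (4,5)=1, (3,4)=1.
Same type (1): 3 of 3.

3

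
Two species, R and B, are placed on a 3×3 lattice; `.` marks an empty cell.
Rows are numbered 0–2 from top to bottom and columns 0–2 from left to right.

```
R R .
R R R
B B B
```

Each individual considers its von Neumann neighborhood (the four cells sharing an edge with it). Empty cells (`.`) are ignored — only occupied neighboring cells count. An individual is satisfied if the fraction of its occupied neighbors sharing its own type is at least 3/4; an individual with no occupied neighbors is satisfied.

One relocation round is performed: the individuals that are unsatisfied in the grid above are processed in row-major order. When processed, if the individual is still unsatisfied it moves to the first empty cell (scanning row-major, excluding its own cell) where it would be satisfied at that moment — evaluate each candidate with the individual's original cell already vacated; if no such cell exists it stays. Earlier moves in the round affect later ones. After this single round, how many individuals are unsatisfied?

Initially unsatisfied (in order): (1,0), (1,2), (2,0), (2,1), (2,2).
  (1,0) → (0,2).
  (1,2): no empty cell satisfies it; stays.
  (2,0): now satisfied by earlier moves; stays.
  (2,1): no empty cell satisfies it; stays.
  (2,2): no empty cell satisfies it; stays.
Resulting grid:
R R R
. R R
B B B
Unsatisfied now: (1,1), (1,2), (2,1), (2,2).

4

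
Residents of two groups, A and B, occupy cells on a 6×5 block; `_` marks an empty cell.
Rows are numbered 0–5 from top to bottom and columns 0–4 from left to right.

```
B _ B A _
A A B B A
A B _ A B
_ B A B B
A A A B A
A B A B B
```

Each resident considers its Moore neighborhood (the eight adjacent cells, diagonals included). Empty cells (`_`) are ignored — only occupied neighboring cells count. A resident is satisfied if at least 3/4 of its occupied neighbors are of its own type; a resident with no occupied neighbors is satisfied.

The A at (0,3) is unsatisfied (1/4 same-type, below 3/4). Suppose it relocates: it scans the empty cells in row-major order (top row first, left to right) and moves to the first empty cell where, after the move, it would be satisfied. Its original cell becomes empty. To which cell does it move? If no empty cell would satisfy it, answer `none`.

Vacating (0,3). Empty cells in order:
  (0,1): 2/5 same-type → still unsatisfied.
  (0,4): 1/2 same-type → still unsatisfied.
  (2,2): 3/8 same-type → still unsatisfied.
  (3,0): 3/5 same-type → still unsatisfied.

none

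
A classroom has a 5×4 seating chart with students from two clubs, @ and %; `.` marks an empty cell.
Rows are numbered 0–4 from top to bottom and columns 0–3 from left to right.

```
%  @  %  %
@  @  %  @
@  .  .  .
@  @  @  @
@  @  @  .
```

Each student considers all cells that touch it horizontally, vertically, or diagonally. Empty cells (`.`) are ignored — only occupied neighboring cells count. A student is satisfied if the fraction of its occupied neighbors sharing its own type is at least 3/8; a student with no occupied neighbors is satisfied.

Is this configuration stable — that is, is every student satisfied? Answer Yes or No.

Row 0: (0,0)% 0/3 ✗ · (0,1)@ 2/5 ✓ · (0,2)% 2/5 ✓ · (0,3)% 2/3 ✓
Row 1: (1,0)@ 3/4 ✓ · (1,1)@ 3/6 ✓ · (1,2)% 2/5 ✓ · (1,3)@ 0/3 ✗
Row 2: (2,0)@ 4/4 ✓
Row 3: (3,0)@ 4/4 ✓ · (3,1)@ 6/6 ✓ · (3,2)@ 4/4 ✓ · (3,3)@ 2/2 ✓
Row 4: (4,0)@ 3/3 ✓ · (4,1)@ 5/5 ✓ · (4,2)@ 4/4 ✓
For instance (0,0) has only 0/3 same-type neighbors, below 3/8.

No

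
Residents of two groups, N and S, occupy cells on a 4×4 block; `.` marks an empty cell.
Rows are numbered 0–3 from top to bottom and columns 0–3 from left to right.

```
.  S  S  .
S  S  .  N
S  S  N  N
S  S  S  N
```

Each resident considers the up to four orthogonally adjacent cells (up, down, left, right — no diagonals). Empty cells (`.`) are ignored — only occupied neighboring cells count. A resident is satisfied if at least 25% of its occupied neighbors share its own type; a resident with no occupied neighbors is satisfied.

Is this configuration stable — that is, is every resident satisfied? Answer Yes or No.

Row 0: (0,1)S 2/2 satisfied · (0,2)S 1/1 satisfied
Row 1: (1,0)S 2/2 satisfied · (1,1)S 3/3 satisfied · (1,3)N 1/1 satisfied
Row 2: (2,0)S 3/3 satisfied · (2,1)S 3/4 satisfied · (2,2)N 1/3 satisfied · (2,3)N 3/3 satisfied
Row 3: (3,0)S 2/2 satisfied · (3,1)S 3/3 satisfied · (3,2)S 1/3 satisfied · (3,3)N 1/2 satisfied
All meet the threshold, so the configuration is stable.

Yes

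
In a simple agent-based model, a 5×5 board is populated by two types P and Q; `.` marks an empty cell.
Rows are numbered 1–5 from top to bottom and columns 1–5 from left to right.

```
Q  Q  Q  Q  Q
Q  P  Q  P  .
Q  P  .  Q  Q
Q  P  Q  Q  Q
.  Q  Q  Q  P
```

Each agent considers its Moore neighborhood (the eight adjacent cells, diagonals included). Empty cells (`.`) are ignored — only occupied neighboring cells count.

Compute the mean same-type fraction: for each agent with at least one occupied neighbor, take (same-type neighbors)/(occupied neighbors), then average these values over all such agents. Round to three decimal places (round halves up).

Row 1: (1,1)Q 2/3 · (1,2)Q 4/5 · (1,3)Q 3/5 · (1,4)Q 3/4 · (1,5)Q 1/2
Row 2: (2,1)Q 3/5 · (2,2)P 1/7 · (2,3)Q 4/7 · (2,4)P 0/6
Row 3: (3,1)Q 2/5 · (3,2)P 2/7 · (3,4)Q 5/6 · (3,5)Q 3/4
Row 4: (4,1)Q 2/4 · (4,2)P 1/6 · (4,3)Q 5/7 · (4,4)Q 6/7 · (4,5)Q 4/5
Row 5: (5,2)Q 3/4 · (5,3)Q 4/5 · (5,4)Q 4/5 · (5,5)P 0/3
Sum over 22 agents: 2/3 + 4/5 + 3/5 + 3/4 + 1/2 + 3/5 + 1/7 + 4/7 + 0/6 + 2/5 + 2/7 + 5/6 + 3/4 + 2/4 + 1/6 + 5/7 + 6/7 + 4/5 + 3/4 + 4/5 + 4/5 + 0/3 = 5161/420; mean = 5161/420 ÷ 22 = 5161/9240 = 0.558549… → 0.559.

0.559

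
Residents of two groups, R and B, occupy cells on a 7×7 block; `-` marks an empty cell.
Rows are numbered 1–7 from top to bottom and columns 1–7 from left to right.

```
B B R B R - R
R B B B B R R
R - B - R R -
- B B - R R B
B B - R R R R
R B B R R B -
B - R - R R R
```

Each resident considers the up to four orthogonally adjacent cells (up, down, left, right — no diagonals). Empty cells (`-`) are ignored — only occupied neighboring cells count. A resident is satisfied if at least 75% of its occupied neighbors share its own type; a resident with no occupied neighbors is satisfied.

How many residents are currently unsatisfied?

(1,1)B 1/2 ✗
(1,2)B 2/3 ✗
(1,3)R 0/3 ✗
(1,4)B 1/3 ✗
(1,5)R 0/2 ✗
(1,7)R 1/1 ✓
(2,1)R 1/3 ✗
(2,2)B 2/3 ✗
(2,3)B 3/4 ✓
(2,4)B 3/3 ✓
(2,5)B 1/4 ✗
(2,6)R 2/3 ✗
(2,7)R 2/2 ✓
(3,1)R 1/1 ✓
(3,3)B 2/2 ✓
(3,5)R 2/3 ✗
(3,6)R 3/3 ✓
(4,2)B 2/2 ✓
(4,3)B 2/2 ✓
(4,5)R 3/3 ✓
(4,6)R 3/4 ✓
(4,7)B 0/2 ✗
(5,1)B 1/2 ✗
(5,2)B 3/3 ✓
(5,4)R 2/2 ✓
(5,5)R 4/4 ✓
(5,6)R 3/4 ✓
(5,7)R 1/2 ✗
(6,1)R 0/3 ✗
(6,2)B 2/3 ✗
(6,3)B 1/3 ✗
(6,4)R 2/3 ✗
(6,5)R 3/4 ✓
(6,6)B 0/3 ✗
(7,1)B 0/1 ✗
(7,3)R 0/1 ✗
(7,5)R 2/2 ✓
(7,6)R 2/3 ✗
(7,7)R 1/1 ✓
Unsatisfied: (1,1), (1,2), (1,3), (1,4), (1,5), (2,1), (2,2), (2,5), (2,6), (3,5), (4,7), (5,1), (5,7), (6,1), (6,2), (6,3), (6,4), (6,6), (7,1), (7,3), (7,6) — 21 in total.

21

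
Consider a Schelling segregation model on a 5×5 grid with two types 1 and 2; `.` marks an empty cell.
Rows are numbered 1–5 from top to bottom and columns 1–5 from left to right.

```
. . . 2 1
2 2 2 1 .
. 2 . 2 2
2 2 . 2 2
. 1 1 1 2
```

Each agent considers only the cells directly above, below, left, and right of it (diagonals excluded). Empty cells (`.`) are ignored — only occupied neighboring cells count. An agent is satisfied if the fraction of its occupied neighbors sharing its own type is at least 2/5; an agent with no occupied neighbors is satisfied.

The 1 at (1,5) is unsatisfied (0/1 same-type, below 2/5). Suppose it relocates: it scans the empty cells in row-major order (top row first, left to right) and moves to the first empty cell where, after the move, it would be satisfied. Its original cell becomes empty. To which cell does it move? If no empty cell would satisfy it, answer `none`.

(2,5)

Vacating (1,5). Empty cells in order:
  (1,1): 0/1 same-type → still unsatisfied.
  (1,2): 0/1 same-type → still unsatisfied.
  (1,3): 0/2 same-type → still unsatisfied.
  (2,5): 1/2 same-type → satisfied — stop here.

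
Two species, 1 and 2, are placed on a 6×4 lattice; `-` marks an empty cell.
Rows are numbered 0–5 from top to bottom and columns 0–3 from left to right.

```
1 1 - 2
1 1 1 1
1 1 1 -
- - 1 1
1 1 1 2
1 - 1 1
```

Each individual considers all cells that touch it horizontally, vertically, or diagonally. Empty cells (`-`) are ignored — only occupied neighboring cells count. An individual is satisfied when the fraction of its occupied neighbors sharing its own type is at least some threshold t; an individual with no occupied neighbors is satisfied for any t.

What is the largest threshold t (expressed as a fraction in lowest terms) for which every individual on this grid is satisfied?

(0,0)1 3/3
(0,1)1 4/4
(0,3)2 0/2
(1,0)1 5/5
(1,1)1 7/7
(1,2)1 5/6
(1,3)1 2/3
(2,0)1 3/3
(2,1)1 6/6
(2,2)1 6/6
(3,2)1 5/6
(3,3)1 3/4
(4,0)1 2/2
(4,1)1 5/5
(4,2)1 5/6
(4,3)2 0/5
(5,0)1 2/2
(5,2)1 3/4
(5,3)1 2/3
The smallest same-type fraction is 0/2 at (0,3), which reduces to 0/1. Any threshold above that leaves this individual unsatisfied.

0/1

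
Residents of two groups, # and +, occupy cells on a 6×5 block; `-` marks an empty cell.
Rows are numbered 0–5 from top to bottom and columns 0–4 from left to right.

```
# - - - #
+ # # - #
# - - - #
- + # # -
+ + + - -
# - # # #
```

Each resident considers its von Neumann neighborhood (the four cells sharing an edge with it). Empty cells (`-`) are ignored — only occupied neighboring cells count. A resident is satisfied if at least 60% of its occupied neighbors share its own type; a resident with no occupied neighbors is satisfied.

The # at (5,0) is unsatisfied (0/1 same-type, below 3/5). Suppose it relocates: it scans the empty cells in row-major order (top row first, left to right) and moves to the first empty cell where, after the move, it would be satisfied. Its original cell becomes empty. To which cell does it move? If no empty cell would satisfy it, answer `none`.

Vacating (5,0). Empty cells in order:
  (0,1): 2/2 same-type → satisfied — stop here.

(0,1)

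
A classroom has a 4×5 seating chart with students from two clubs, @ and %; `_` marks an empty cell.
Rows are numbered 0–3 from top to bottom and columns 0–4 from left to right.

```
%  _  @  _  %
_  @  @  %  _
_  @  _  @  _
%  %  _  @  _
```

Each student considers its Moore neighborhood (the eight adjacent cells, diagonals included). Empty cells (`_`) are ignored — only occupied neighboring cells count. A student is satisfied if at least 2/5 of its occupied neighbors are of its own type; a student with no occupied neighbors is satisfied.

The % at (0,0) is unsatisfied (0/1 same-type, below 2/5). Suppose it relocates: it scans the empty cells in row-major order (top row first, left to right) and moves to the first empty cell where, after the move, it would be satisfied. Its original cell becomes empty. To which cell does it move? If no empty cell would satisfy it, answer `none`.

Vacating (0,0). Empty cells in order:
  (0,1): 0/3 same-type → still unsatisfied.
  (0,3): 2/4 same-type → satisfied — stop here.

(0,3)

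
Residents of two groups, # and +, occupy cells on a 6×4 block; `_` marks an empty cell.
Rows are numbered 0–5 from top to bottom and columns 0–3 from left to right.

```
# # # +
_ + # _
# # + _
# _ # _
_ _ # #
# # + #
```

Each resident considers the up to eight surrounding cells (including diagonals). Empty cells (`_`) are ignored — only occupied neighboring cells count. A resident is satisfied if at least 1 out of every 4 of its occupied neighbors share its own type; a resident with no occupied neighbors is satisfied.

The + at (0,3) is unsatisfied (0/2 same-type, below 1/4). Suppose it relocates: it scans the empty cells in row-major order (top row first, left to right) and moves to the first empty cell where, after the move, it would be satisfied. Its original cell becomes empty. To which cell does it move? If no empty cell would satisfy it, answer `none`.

(1,3)

Vacating (0,3). Empty cells in order:
  (1,0): 1/5 same-type → still unsatisfied.
  (1,3): 1/3 same-type → satisfied — stop here.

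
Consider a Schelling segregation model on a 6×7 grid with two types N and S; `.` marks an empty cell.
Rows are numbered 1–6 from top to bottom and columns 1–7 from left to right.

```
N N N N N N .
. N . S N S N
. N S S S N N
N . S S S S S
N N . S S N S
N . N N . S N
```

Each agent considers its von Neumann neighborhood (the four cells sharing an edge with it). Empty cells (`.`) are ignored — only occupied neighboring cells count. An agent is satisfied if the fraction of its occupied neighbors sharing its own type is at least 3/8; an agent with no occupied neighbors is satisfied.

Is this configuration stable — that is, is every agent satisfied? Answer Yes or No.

No

Row 1: (1,1)N 1/1 ✓ · (1,2)N 3/3 ✓ · (1,3)N 2/2 ✓ · (1,4)N 2/3 ✓ · (1,5)N 3/3 ✓ · (1,6)N 1/2 ✓
Row 2: (2,2)N 2/2 ✓ · (2,4)S 1/3 ✗ · (2,5)N 1/4 ✗ · (2,6)S 0/4 ✗ · (2,7)N 1/2 ✓
Row 3: (3,2)N 1/2 ✓ · (3,3)S 2/3 ✓ · (3,4)S 4/4 ✓ · (3,5)S 2/4 ✓ · (3,6)N 1/4 ✗ · (3,7)N 2/3 ✓
Row 4: (4,1)N 1/1 ✓ · (4,3)S 2/2 ✓ · (4,4)S 4/4 ✓ · (4,5)S 4/4 ✓ · (4,6)S 2/4 ✓ · (4,7)S 2/3 ✓
Row 5: (5,1)N 3/3 ✓ · (5,2)N 1/1 ✓ · (5,4)S 2/3 ✓ · (5,5)S 2/3 ✓ · (5,6)N 0/4 ✗ · (5,7)S 1/3 ✗
Row 6: (6,1)N 1/1 ✓ · (6,3)N 1/1 ✓ · (6,4)N 1/2 ✓ · (6,6)S 0/2 ✗ · (6,7)N 0/2 ✗
For instance (2,4) has only 1/3 same-type neighbors, below 3/8.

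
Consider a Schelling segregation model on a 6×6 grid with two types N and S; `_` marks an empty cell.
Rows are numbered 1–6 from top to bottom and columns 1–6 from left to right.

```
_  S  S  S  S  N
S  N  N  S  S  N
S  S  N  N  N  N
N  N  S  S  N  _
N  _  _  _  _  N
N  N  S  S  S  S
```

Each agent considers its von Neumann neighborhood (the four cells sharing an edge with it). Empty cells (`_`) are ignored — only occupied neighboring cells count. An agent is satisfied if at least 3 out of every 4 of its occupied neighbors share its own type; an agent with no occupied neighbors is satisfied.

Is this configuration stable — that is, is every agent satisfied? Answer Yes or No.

No

Row 1: (1,2)S 1/2 ✗ · (1,3)S 2/3 ✗ · (1,4)S 3/3 ✓ · (1,5)S 2/3 ✗ · (1,6)N 1/2 ✗
Row 2: (2,1)S 1/2 ✗ · (2,2)N 1/4 ✗ · (2,3)N 2/4 ✗ · (2,4)S 2/4 ✗ · (2,5)S 2/4 ✗ · (2,6)N 2/3 ✗
Row 3: (3,1)S 2/3 ✗ · (3,2)S 1/4 ✗ · (3,3)N 2/4 ✗ · (3,4)N 2/4 ✗ · (3,5)N 3/4 ✓ · (3,6)N 2/2 ✓
Row 4: (4,1)N 2/3 ✗ · (4,2)N 1/3 ✗ · (4,3)S 1/3 ✗ · (4,4)S 1/3 ✗ · (4,5)N 1/2 ✗
Row 5: (5,1)N 2/2 ✓ · (5,6)N 0/1 ✗
Row 6: (6,1)N 2/2 ✓ · (6,2)N 1/2 ✗ · (6,3)S 1/2 ✗ · (6,4)S 2/2 ✓ · (6,5)S 2/2 ✓ · (6,6)S 1/2 ✗
For instance (1,2) has only 1/2 same-type neighbors, below 3/4.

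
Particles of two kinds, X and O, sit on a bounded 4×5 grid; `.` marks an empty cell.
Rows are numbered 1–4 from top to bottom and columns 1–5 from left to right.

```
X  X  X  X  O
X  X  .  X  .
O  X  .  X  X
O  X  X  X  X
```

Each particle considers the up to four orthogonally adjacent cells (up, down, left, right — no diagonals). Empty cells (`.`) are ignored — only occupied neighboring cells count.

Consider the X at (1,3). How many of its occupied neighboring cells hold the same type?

Occupied neighbors of (1,3): (1,2)=X, (1,4)=X.
Same type (X): 2 of 2.

2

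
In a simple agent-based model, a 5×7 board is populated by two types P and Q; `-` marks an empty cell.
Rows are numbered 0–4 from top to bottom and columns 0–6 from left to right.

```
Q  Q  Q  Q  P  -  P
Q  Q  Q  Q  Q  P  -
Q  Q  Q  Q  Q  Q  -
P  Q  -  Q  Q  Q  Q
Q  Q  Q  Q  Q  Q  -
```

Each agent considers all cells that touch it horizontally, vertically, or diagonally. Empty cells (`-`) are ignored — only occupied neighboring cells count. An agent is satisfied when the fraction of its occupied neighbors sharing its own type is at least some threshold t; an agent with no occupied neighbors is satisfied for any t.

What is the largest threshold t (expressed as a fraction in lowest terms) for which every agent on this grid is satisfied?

0/1

(0,0)Q 3/3
(0,1)Q 5/5
(0,2)Q 5/5
(0,3)Q 4/5
(0,4)P 1/4
(0,6)P 1/1
(1,0)Q 5/5
(1,1)Q 8/8
(1,2)Q 8/8
(1,3)Q 7/8
(1,4)Q 5/7
(1,5)P 2/5
(2,0)Q 4/5
(2,1)Q 6/7
(2,2)Q 7/7
(2,3)Q 7/7
(2,4)Q 7/8
(2,5)Q 5/6
(3,0)P 0/5
(3,1)Q 6/7
(3,3)Q 7/7
(3,4)Q 8/8
(3,5)Q 6/6
(3,6)Q 3/3
(4,0)Q 2/3
(4,1)Q 3/4
(4,2)Q 4/4
(4,3)Q 4/4
(4,4)Q 5/5
(4,5)Q 4/4
The smallest same-type fraction is 0/5 at (3,0), which reduces to 0/1. Any threshold above that leaves this agent unsatisfied.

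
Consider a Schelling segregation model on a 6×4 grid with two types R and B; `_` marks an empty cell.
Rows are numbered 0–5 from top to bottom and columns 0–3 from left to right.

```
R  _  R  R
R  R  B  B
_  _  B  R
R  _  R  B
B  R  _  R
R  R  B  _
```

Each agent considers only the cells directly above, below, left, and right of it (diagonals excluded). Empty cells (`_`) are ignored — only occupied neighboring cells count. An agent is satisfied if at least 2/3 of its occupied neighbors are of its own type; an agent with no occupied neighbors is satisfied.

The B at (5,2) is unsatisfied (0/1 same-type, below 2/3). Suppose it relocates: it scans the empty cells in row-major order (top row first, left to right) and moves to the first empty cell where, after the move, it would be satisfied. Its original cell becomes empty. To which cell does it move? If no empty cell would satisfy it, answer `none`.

none

Vacating (5,2). Empty cells in order:
  (0,1): 0/3 same-type → still unsatisfied.
  (2,0): 0/2 same-type → still unsatisfied.
  (2,1): 1/2 same-type → still unsatisfied.
  (3,1): 0/3 same-type → still unsatisfied.
  (4,2): 0/3 same-type → still unsatisfied.
  (5,3): 0/1 same-type → still unsatisfied.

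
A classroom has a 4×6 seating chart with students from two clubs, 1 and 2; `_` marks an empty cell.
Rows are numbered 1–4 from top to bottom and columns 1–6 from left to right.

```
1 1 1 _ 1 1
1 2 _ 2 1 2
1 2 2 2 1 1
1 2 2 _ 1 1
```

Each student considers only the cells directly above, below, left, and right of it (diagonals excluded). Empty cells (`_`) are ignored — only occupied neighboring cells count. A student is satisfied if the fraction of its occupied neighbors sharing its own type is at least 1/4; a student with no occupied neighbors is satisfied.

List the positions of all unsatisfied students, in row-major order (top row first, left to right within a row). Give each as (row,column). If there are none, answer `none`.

(2,6)

Row 1: (1,1)1 2/2 ok · (1,2)1 2/3 ok · (1,3)1 1/1 ok · (1,5)1 2/2 ok · (1,6)1 1/2 ok
Row 2: (2,1)1 2/3 ok · (2,2)2 1/3 ok · (2,4)2 1/2 ok · (2,5)1 2/4 ok · (2,6)2 0/3 unhappy
Row 3: (3,1)1 2/3 ok · (3,2)2 3/4 ok · (3,3)2 3/3 ok · (3,4)2 2/3 ok · (3,5)1 3/4 ok · (3,6)1 2/3 ok
Row 4: (4,1)1 1/2 ok · (4,2)2 2/3 ok · (4,3)2 2/2 ok · (4,5)1 2/2 ok · (4,6)1 2/2 ok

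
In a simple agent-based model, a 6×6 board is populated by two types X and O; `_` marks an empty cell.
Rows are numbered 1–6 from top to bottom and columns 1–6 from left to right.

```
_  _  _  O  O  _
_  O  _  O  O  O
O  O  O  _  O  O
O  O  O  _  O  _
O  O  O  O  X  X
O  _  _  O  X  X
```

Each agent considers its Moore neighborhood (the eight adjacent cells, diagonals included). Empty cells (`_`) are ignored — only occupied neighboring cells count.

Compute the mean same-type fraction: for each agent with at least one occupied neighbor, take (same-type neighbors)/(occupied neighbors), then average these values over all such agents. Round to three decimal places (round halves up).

0.905

Row 1: (1,4)O 3/3 · (1,5)O 4/4
Row 2: (2,2)O 3/3 · (2,4)O 5/5 · (2,5)O 6/6 · (2,6)O 4/4
Row 3: (3,1)O 4/4 · (3,2)O 6/6 · (3,3)O 5/5 · (3,5)O 5/5 · (3,6)O 4/4
Row 4: (4,1)O 5/5 · (4,2)O 8/8 · (4,3)O 6/6 · (4,5)O 3/5
Row 5: (5,1)O 4/4 · (5,2)O 6/6 · (5,3)O 5/5 · (5,4)O 4/6 · (5,5)X 3/6 · (5,6)X 3/4
Row 6: (6,1)O 2/2 · (6,4)O 2/4 · (6,5)X 3/5 · (6,6)X 3/3
Sum over 25 agents: 3/3 + 4/4 + 3/3 + 5/5 + 6/6 + 4/4 + 4/4 + 6/6 + 5/5 + 5/5 + 4/4 + 5/5 + 8/8 + 6/6 + 3/5 + 4/4 + 6/6 + 5/5 + 4/6 + 3/6 + 3/4 + 2/2 + 2/4 + 3/5 + 3/3 = 1357/60; mean = 1357/60 ÷ 25 = 1357/1500 = 0.904666… → 0.905.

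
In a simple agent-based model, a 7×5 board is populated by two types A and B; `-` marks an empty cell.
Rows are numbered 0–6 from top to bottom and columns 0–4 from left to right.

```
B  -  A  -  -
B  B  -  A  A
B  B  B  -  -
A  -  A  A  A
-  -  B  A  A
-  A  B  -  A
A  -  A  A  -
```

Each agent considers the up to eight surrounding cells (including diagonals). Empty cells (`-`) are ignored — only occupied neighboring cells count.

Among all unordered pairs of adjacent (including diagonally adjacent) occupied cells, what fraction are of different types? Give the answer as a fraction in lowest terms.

Scan each occupied cell's neighbors to the right and below (and the two forward diagonals) so each pair is counted once.
From row 0: 1 unlike of 4 pairs (running 1/4).
From row 1: 1 unlike of 8 pairs (running 2/12).
From row 2: 5 unlike of 7 pairs (running 7/19).
From row 3: 2 unlike of 9 pairs (running 9/28).
From row 4: 3 unlike of 7 pairs (running 12/35).
From row 5: 3 unlike of 6 pairs (running 15/41).
From row 6: 0 unlike of 1 pairs (running 15/42).
Total adjacent occupied pairs: 42; unlike-type pairs: 15.
15/42 reduces to 5/14.

5/14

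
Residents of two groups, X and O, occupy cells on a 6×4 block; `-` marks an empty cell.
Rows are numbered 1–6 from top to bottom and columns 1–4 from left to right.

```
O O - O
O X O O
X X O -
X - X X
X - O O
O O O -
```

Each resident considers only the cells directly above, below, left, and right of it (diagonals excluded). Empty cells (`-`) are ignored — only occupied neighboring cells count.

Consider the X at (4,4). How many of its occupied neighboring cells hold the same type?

Occupied neighbors of (4,4): (5,4)=O, (4,3)=X.
Same type (X): 1 of 2.

1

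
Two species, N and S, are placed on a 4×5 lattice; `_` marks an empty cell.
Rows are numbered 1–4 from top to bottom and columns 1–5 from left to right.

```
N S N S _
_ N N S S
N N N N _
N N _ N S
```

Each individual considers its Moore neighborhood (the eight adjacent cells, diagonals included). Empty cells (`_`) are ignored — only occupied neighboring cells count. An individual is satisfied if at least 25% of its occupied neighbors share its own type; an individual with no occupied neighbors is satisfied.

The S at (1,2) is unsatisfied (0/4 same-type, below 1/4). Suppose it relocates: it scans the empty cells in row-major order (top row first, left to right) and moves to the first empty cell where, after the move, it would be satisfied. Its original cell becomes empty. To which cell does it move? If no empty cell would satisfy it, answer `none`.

(1,5)

Vacating (1,2). Empty cells in order:
  (1,5): 3/3 same-type → satisfied — stop here.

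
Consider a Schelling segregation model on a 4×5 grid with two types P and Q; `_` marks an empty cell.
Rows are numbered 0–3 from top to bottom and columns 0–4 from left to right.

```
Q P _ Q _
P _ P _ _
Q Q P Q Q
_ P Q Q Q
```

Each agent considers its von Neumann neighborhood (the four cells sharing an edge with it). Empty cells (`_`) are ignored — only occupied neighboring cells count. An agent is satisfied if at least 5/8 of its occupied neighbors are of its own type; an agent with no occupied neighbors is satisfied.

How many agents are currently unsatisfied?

8

Row 0: (0,0)Q 0/2 not · (0,1)P 0/1 not · (0,3)Q 0/0 satisfied
Row 1: (1,0)P 0/2 not · (1,2)P 1/1 satisfied
Row 2: (2,0)Q 1/2 not · (2,1)Q 1/3 not · (2,2)P 1/4 not · (2,3)Q 2/3 satisfied · (2,4)Q 2/2 satisfied
Row 3: (3,1)P 0/2 not · (3,2)Q 1/3 not · (3,3)Q 3/3 satisfied · (3,4)Q 2/2 satisfied
Unsatisfied: (0,0), (0,1), (1,0), (2,0), (2,1), (2,2), (3,1), (3,2) — 8 in total.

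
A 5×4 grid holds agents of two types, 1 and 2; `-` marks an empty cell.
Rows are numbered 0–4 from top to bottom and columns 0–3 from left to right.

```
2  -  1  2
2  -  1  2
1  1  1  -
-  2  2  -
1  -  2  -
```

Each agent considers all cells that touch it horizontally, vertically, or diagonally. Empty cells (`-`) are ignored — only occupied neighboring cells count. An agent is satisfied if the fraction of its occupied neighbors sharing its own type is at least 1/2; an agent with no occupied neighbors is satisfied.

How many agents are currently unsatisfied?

8

(0,0)2 1/1 satisfied
(0,2)1 1/3 not
(0,3)2 1/3 not
(1,0)2 1/3 not
(1,2)1 3/5 satisfied
(1,3)2 1/4 not
(2,0)1 1/3 not
(2,1)1 3/6 satisfied
(2,2)1 2/5 not
(3,1)2 2/6 not
(3,2)2 2/4 satisfied
(4,0)1 0/1 not
(4,2)2 2/2 satisfied
Unsatisfied: (0,2), (0,3), (1,0), (1,3), (2,0), (2,2), (3,1), (4,0) — 8 in total.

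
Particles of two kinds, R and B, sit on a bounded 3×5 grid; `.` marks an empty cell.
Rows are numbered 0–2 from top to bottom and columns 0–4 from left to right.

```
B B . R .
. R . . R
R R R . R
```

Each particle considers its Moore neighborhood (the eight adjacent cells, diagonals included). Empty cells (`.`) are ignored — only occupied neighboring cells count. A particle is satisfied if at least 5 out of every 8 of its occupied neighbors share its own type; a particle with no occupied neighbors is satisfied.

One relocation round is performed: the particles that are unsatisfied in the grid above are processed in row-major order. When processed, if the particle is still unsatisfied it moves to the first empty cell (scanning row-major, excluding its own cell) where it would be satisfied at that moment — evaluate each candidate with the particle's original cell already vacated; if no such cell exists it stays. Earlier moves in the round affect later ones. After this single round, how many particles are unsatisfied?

Initially unsatisfied (in order): (0,0), (0,1), (1,1).
  (0,0): no empty cell satisfies it; stays.
  (0,1): no empty cell satisfies it; stays.
  (1,1) → (0,4).
Resulting grid:
B B . R R
. . . . R
R R R . R
All satisfied now.

0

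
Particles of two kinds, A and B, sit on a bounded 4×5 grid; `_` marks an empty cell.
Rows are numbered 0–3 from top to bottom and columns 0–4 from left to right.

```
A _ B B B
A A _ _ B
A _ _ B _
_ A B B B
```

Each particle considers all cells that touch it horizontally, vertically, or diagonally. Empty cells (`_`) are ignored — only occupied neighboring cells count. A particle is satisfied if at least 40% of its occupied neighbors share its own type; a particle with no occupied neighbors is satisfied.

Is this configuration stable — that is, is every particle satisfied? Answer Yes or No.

Row 0: (0,0)A 2/2 ok · (0,2)B 1/2 ok · (0,3)B 3/3 ok · (0,4)B 2/2 ok
Row 1: (1,0)A 3/3 ok · (1,1)A 3/4 ok · (1,4)B 3/3 ok
Row 2: (2,0)A 3/3 ok · (2,3)B 4/4 ok
Row 3: (3,1)A 1/2 ok · (3,2)B 2/3 ok · (3,3)B 3/3 ok · (3,4)B 2/2 ok
All meet the threshold, so the configuration is stable.

Yes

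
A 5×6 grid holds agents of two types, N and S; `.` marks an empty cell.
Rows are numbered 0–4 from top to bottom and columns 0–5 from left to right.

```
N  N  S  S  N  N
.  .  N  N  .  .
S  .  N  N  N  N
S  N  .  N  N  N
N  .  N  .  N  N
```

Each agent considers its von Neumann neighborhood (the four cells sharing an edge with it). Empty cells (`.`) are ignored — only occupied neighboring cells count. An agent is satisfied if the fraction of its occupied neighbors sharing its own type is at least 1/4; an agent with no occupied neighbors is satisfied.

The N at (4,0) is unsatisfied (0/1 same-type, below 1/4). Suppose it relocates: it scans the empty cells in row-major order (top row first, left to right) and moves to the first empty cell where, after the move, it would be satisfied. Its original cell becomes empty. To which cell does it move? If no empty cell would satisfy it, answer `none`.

(1,0)

Vacating (4,0). Empty cells in order:
  (1,0): 1/2 same-type → satisfied — stop here.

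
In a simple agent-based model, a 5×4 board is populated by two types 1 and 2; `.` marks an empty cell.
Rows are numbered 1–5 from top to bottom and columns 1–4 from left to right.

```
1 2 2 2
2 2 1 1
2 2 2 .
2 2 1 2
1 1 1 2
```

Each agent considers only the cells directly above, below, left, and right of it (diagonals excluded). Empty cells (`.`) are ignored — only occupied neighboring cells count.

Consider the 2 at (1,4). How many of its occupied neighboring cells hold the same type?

1

Occupied neighbors of (1,4): (2,4)=1, (1,3)=2.
Same type (2): 1 of 2.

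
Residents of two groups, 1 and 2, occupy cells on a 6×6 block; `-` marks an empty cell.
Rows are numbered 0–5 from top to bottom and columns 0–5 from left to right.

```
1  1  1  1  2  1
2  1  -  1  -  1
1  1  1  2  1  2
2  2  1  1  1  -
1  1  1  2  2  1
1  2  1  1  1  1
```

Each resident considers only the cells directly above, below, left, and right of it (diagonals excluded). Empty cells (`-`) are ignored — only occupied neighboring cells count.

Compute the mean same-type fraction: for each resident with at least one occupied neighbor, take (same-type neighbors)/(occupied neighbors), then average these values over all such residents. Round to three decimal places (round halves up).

(0,0)1 1/2
(0,1)1 3/3
(0,2)1 2/2
(0,3)1 2/3
(0,4)2 0/2
(0,5)1 1/2
(1,0)2 0/3
(1,1)1 2/3
(1,3)1 1/2
(1,5)1 1/2
(2,0)1 1/3
(2,1)1 3/4
(2,2)1 2/3
(2,3)2 0/4
(2,4)1 1/3
(2,5)2 0/2
(3,0)2 1/3
(3,1)2 1/4
(3,2)1 3/4
(3,3)1 2/4
(3,4)1 2/3
(4,0)1 2/3
(4,1)1 2/4
(4,2)1 3/4
(4,3)2 1/4
(4,4)2 1/4
(4,5)1 1/2
(5,0)1 1/2
(5,1)2 0/3
(5,2)1 2/3
(5,3)1 2/3
(5,4)1 2/3
(5,5)1 2/2
Sum over 33 residents: 1/2 + 3/3 + 2/2 + 2/3 + 0/2 + 1/2 + 0/3 + 2/3 + 1/2 + 1/2 + 1/3 + 3/4 + 2/3 + 0/4 + 1/3 + 0/2 + 1/3 + 1/4 + 3/4 + 2/4 + 2/3 + 2/3 + 2/4 + 3/4 + 1/4 + 1/4 + 1/2 + 1/2 + 0/3 + 2/3 + 2/3 + 2/3 + 2/2 = 49/3; mean = 49/3 ÷ 33 = 49/99 = 0.494949… → 0.495.

0.495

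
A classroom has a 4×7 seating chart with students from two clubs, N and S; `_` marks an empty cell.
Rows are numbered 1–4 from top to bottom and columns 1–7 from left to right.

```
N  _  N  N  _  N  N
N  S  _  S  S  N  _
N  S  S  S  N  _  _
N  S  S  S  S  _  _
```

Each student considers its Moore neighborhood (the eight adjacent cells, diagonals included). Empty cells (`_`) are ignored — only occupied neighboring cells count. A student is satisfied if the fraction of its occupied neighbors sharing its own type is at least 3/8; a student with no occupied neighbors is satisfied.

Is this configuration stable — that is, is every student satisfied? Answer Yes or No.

(1,1)N 1/2 ok
(1,3)N 1/3 unhappy
(1,4)N 1/3 unhappy
(1,6)N 2/3 ok
(1,7)N 2/2 ok
(2,1)N 2/4 ok
(2,2)S 2/6 unhappy
(2,4)S 3/6 ok
(2,5)S 2/6 unhappy
(2,6)N 3/4 ok
(3,1)N 2/5 ok
(3,2)S 4/7 ok
(3,3)S 7/7 ok
(3,4)S 6/7 ok
(3,5)N 1/6 unhappy
(4,1)N 1/3 unhappy
(4,2)S 3/5 ok
(4,3)S 5/5 ok
(4,4)S 4/5 ok
(4,5)S 2/3 ok
For instance (1,3) has only 1/3 same-type neighbors, below 3/8.

No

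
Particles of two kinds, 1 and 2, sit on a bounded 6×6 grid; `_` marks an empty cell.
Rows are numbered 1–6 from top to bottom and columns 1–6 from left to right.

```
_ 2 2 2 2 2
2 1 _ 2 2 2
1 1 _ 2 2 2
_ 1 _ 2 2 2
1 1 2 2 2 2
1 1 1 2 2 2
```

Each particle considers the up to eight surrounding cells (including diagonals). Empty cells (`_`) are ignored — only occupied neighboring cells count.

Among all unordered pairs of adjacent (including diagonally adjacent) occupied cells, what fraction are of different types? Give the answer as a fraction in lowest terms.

11/80

Scan each occupied cell's neighbors to the right and below (and the two forward diagonals) so each pair is counted once.
From row 1: 2 unlike of 15 pairs (running 2/15).
From row 2: 3 unlike of 14 pairs (running 5/29).
From row 3: 0 unlike of 12 pairs (running 5/41).
From row 4: 1 unlike of 13 pairs (running 6/54).
From row 5: 4 unlike of 21 pairs (running 10/75).
From row 6: 1 unlike of 5 pairs (running 11/80).
Total adjacent occupied pairs: 80; unlike-type pairs: 11.
11/80 is already in lowest terms.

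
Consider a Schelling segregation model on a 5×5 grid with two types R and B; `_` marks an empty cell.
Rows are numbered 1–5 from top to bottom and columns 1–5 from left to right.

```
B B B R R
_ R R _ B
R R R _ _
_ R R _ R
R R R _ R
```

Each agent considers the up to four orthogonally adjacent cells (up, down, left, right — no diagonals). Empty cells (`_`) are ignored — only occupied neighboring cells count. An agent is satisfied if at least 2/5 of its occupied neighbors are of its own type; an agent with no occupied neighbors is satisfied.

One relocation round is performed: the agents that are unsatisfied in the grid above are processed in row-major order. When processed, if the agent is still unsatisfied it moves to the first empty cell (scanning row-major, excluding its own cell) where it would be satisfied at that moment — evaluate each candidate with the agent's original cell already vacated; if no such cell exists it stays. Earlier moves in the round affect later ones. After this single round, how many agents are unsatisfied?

0

Initially unsatisfied (in order): (1,3), (2,5).
  (1,3) → (3,5).
  (2,5): now satisfied by earlier moves; stays.
Resulting grid:
B B _ R R
_ R R _ B
R R R _ B
_ R R _ R
R R R _ R
All satisfied now.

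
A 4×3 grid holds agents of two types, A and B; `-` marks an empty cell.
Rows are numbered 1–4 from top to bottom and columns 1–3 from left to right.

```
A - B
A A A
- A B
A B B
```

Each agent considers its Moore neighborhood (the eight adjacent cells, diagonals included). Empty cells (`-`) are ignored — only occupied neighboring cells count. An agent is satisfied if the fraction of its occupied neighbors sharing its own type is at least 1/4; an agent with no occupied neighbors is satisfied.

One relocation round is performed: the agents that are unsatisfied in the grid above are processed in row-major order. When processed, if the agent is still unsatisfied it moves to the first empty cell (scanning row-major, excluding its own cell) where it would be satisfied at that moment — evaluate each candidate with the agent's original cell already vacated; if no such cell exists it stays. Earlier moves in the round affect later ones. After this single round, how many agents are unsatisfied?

1

Initially unsatisfied (in order): (1,3).
  (1,3): no empty cell satisfies it; stays.
Resulting grid:
A - B
A A A
- A B
A B B
Unsatisfied now: (1,3).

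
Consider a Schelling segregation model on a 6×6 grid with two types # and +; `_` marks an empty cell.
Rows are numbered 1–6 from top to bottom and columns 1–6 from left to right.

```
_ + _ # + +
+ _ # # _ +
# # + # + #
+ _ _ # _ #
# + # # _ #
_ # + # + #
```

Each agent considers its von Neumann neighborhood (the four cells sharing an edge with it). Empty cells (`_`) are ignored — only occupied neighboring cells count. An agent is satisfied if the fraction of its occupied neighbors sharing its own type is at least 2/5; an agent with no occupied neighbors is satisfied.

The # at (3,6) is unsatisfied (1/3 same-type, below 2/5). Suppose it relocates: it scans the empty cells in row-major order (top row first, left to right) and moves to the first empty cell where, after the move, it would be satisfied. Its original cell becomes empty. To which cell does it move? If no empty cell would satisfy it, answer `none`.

Vacating (3,6). Empty cells in order:
  (1,1): 0/2 same-type → still unsatisfied.
  (1,3): 2/3 same-type → satisfied — stop here.

(1,3)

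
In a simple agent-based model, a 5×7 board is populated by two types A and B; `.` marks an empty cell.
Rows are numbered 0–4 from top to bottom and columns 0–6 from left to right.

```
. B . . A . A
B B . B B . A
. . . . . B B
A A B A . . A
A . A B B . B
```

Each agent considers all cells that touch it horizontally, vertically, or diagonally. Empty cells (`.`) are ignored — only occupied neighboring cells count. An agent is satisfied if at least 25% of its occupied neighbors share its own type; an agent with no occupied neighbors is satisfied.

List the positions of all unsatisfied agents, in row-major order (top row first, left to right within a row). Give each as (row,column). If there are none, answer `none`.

(0,4), (3,6), (4,6)

Row 0: (0,1)B 2/2 ✓ · (0,4)A 0/2 ✗ · (0,6)A 1/1 ✓
Row 1: (1,0)B 2/2 ✓ · (1,1)B 2/2 ✓ · (1,3)B 1/2 ✓ · (1,4)B 2/3 ✓ · (1,6)A 1/3 ✓
Row 2: (2,5)B 2/4 ✓ · (2,6)B 1/3 ✓
Row 3: (3,0)A 2/2 ✓ · (3,1)A 3/4 ✓ · (3,2)B 1/4 ✓ · (3,3)A 1/4 ✓ · (3,6)A 0/3 ✗
Row 4: (4,0)A 2/2 ✓ · (4,2)A 2/4 ✓ · (4,3)B 2/4 ✓ · (4,4)B 1/2 ✓ · (4,6)B 0/1 ✗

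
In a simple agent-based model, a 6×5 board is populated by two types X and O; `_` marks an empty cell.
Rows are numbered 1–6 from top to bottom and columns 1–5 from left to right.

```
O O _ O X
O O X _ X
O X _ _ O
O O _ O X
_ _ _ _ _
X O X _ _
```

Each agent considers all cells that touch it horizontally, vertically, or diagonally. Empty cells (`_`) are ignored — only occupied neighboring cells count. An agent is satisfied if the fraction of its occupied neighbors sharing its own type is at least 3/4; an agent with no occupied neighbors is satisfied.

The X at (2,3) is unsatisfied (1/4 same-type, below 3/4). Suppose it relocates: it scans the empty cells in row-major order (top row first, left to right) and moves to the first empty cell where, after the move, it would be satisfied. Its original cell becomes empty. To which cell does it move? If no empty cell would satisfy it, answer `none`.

Vacating (2,3). Empty cells in order:
  (1,3): 0/3 same-type → still unsatisfied.
  (2,4): 2/4 same-type → still unsatisfied.
  (3,3): 1/4 same-type → still unsatisfied.
  (3,4): 2/4 same-type → still unsatisfied.
  (4,3): 1/3 same-type → still unsatisfied.
  (5,1): 1/4 same-type → still unsatisfied.
  (5,2): 2/5 same-type → still unsatisfied.
  (5,3): 1/4 same-type → still unsatisfied.
  (5,4): 2/3 same-type → still unsatisfied.
  (5,5): 1/2 same-type → still unsatisfied.
  (6,4): 1/1 same-type → satisfied — stop here.

(6,4)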